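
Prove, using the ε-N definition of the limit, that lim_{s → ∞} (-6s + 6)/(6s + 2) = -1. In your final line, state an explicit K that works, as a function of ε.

K = (4/3)/ε

Fix ε > 0. We seek K > 0 such that s > K implies |(-6s + 6)/(6s + 2) + 1| < ε.
(-6s + 6)/(6s + 2) + 1 = (6(-6s + 6) − (-6)(6s + 2)) / (6(6s + 2)) = 48/(6(6s + 2)).
For s > 0 we have 6s + 2 > 6s, so |(-6s + 6)/(6s + 2) + 1| = 48/(6(6s + 2)) < 48/(6·6s) = (4/3)/s.
Thus |(-6s + 6)/(6s + 2) + 1| < ε whenever s > (4/3)/ε.
Take K = (4/3)/ε. If s > K then |(-6s + 6)/(6s + 2) + 1| < (4/3)/s < ε.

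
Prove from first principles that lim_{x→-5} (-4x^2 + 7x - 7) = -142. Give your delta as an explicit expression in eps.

delta = min(1, eps/51)

Let eps > 0 be given. We want delta > 0 such that 0 < |x + 5| < delta implies |(-4x^2 + 7x - 7) + 142| < eps.
(-4x^2 + 7x - 7) + 142 = -4x^2 + 7x + 135 = (x + 5)(-4x + 27).
So |(-4x^2 + 7x - 7) + 142| = |x + 5|·|-4x + 27|.
Require delta ≤ 1. Then |x + 5| < 1 gives |x| < 6, and by the triangle inequality |-4x + 27| ≤ 4·6 + 27 = 51.
Hence |(-4x^2 + 7x - 7) + 142| ≤ 51|x + 5| < eps provided |x + 5| < eps/51.
Take delta = min(1, eps/51). Then 0 < |x + 5| < delta gives both |x + 5| < 1 and |x + 5| < eps/51, so |(-4x^2 + 7x - 7) + 142| < eps.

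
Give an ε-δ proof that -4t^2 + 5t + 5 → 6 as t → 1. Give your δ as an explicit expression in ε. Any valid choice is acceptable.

δ = min(1, ε/9)

Let ε > 0 be given. We want δ > 0 such that 0 < |t − 1| < δ implies |(-4t^2 + 5t + 5) − 6| < ε.
(-4t^2 + 5t + 5) − 6 = -4t^2 + 5t - 1 = (t − 1)(-4t + 1).
So |(-4t^2 + 5t + 5) − 6| = |t − 1|·|-4t + 1|.
Assume first that |t − 1| < 1, so |t| < 2. Then |-4t + 1| ≤ 4·2 + 1 = 9.
Hence |(-4t^2 + 5t + 5) − 6| ≤ 9|t − 1| < ε provided |t − 1| < ε/9.
Choosing δ = min(1, ε/9) ensures both conditions, hence |(-4t^2 + 5t + 5) − 6| < ε.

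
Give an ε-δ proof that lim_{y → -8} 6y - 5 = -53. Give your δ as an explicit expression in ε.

δ = ε/6

Fix ε > 0. We need δ > 0 so that 0 < |y + 8| < δ implies |(6y - 5) + 53| < ε.
Since (6y - 5) + 53 = 6(y + 8), we have |(6y - 5) + 53| = 6|y + 8|.
Thus it suffices that |y + 8| < ε/6.
Choosing δ = ε/6 gives |(6y - 5) + 53| = 6|y + 8| < ε whenever |y + 8| < δ.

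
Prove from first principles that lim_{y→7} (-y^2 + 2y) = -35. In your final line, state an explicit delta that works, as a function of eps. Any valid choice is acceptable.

delta = min(2, eps/14)

Fix eps > 0. We want delta > 0 such that 0 < |y − 7| < delta implies |(-y^2 + 2y) + 35| < eps.
(-y^2 + 2y) + 35 = -y^2 + 2y + 35 = (y − 7)(-y - 5).
So |(-y^2 + 2y) + 35| = |y − 7|·|-y - 5|.
Require delta ≤ 2. Then |y − 7| < 2 gives |y| < 9, and by the triangle inequality |-y - 5| ≤ 9 + 5 = 14.
Hence |(-y^2 + 2y) + 35| ≤ 14|y − 7| < eps provided |y − 7| < eps/14.
Choosing delta = min(2, eps/14) ensures both conditions, hence |(-y^2 + 2y) + 35| < eps.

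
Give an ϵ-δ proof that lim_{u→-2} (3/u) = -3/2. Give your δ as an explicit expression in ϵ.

δ = min(1, (2/3)ϵ)

Fix ϵ > 0. We seek δ > 0 such that 0 < |u + 2| < δ implies |3/u + 3/2| < ϵ.
|3/u + 3/2| = 3·|-2 − u|/(2·|u|) = 3|u + 2|/(2|u|).
Require δ ≤ 1 so that |u| > 2 − 1 = 1, hence 2|u| > 2.
Then |3/u + 3/2| < 3|u + 2|/2, which is < ϵ when |u + 2| < (2/3)ϵ.
Take δ = min(1, (2/3)ϵ). Then 0 < |u + 2| < δ gives both |u + 2| < 1 and |u + 2| < (2/3)ϵ, so |3/u + 3/2| < ϵ.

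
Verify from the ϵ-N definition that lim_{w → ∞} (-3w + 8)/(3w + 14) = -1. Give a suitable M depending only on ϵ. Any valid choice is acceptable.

Let ϵ > 0 be given. We seek M > 0 such that w > M implies |(-3w + 8)/(3w + 14) + 1| < ϵ.
(-3w + 8)/(3w + 14) + 1 = (3(-3w + 8) − (-3)(3w + 14)) / (3(3w + 14)) = 66/(3(3w + 14)).
For w > 0 we have 3w + 14 > 3w, so |(-3w + 8)/(3w + 14) + 1| = 66/(3(3w + 14)) < 66/(3·3w) = (22/3)/w.
Thus |(-3w + 8)/(3w + 14) + 1| < ϵ whenever w > (22/3)/ϵ.
Take M = (22/3)/ϵ. If w > M then |(-3w + 8)/(3w + 14) + 1| < (22/3)/w < ϵ.

M = (22/3)/ϵ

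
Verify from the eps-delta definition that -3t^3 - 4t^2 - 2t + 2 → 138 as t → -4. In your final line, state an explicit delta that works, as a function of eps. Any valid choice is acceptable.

Fix eps > 0. We want delta > 0 such that 0 < |t + 4| < delta implies |(-3t^3 - 4t^2 - 2t + 2) − 138| < eps.
(-3t^3 - 4t^2 - 2t + 2) − 138 = -3t^3 - 4t^2 - 2t - 136 = (t + 4)(-3t^2 + 8t - 34).
So |(-3t^3 - 4t^2 - 2t + 2) − 138| = |t + 4|·|-3t^2 + 8t - 34|.
Assume first that |t + 4| < 1, so |t| < 5. Then |-3t^2 + 8t - 34| ≤ 3·5^2 + 8·5 + 34 = 149.
Hence |(-3t^3 - 4t^2 - 2t + 2) − 138| ≤ 149|t + 4| < eps provided |t + 4| < eps/149.
Choosing delta = min(1, eps/149) ensures both conditions, hence |(-3t^3 - 4t^2 - 2t + 2) − 138| < eps.

delta = min(1, eps/149)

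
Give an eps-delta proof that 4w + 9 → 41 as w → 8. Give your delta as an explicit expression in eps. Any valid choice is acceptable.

delta = eps/4

Let eps > 0 be given. We need delta > 0 so that 0 < |w − 8| < delta implies |(4w + 9) − 41| < eps.
Since (4w + 9) − 41 = 4(w − 8), we have |(4w + 9) − 41| = 4|w − 8|.
So 4|w − 8| < eps exactly when |w − 8| < eps/4.
Choosing delta = eps/4 gives |(4w + 9) − 41| = 4|w − 8| < eps whenever |w − 8| < delta.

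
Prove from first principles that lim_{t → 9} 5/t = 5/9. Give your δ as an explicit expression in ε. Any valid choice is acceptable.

δ = min(9/2, (81/10)ε)

Suppose ε > 0. We seek δ > 0 such that 0 < |t − 9| < δ implies |5/t − (5/9)| < ε.
|5/t − (5/9)| = 5·|9 − t|/(9·|t|) = 5|t − 9|/(9|t|).
Require δ ≤ 9/2 so that |t| > 9 − 9/2 = 9/2, hence 9|t| > 81/2.
Then |5/t − (5/9)| < 5|t − 9|/(81/2), which is < ε when |t − 9| < (81/10)ε.
Take δ = min(9/2, (81/10)ε). Then 0 < |t − 9| < δ gives both |t − 9| < 9/2 and |t − 9| < (81/10)ε, so |5/t − (5/9)| < ε.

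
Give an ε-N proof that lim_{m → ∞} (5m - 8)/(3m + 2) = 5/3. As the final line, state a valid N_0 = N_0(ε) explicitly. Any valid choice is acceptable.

N_0 = (34/9)/ε

Suppose ε > 0. For m ≥ 1, |(5m - 8)/(3m + 2) − (5/3)| = |-34|/(3(3m + 2)) = 34/(3(3m + 2)).
Since 3m + 2 ≥ 3m for m ≥ 1, this is ≤ 34/(3·3m) = (34/9)/m.
So |(5m - 8)/(3m + 2) − (5/3)| < ε whenever m > (34/9)/ε.
Take N_0 = (34/9)/ε. If m > N_0 then |(5m - 8)/(3m + 2) − (5/3)| ≤ (34/9)/m < ε.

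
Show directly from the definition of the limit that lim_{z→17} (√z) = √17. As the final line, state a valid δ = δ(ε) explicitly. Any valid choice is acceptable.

Let ε > 0. We want δ > 0 such that 0 < |z − 17| < δ implies |√z − √17| < ε.
Rationalise: √z − √17 = (z − 17)/(√z + √17), so |√z − √17| = |z − 17|/(√z + √17).
Restrict δ ≤ 17 so that |z − 17| < 17 forces z > 0, and then √z + √17 > √17.
Hence |√z − √17| < |z − 17|/√17, which is < ε once |z − 17| < √17·ε.
Take δ = min(17, √17·ε). If 0 < |z − 17| < δ then z > 0 and |√z − √17| < |z − 17|/√17 < ε.

δ = min(17, √17·ε)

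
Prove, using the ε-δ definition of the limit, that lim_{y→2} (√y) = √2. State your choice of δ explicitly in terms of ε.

Suppose ε > 0. We want δ > 0 such that 0 < |y − 2| < δ implies |√y − √2| < ε.
Multiplying by the conjugate, |√y − √2| = |y − 2|/(√y + √2).
Restrict δ ≤ 2 so that |y − 2| < 2 forces y > 0, and then √y + √2 > √2.
Hence |√y − √2| < |y − 2|/√2, which is < ε once |y − 2| < √2·ε.
Take δ = min(2, √2·ε). If 0 < |y − 2| < δ then y > 0 and |√y − √2| < |y − 2|/√2 < ε.

δ = min(2, √2·ε)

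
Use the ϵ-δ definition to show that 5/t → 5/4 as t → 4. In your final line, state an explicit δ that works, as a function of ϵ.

δ = min(2, (8/5)ϵ)

Let ϵ > 0 be given. We seek δ > 0 such that 0 < |t − 4| < δ implies |5/t − (5/4)| < ϵ.
|5/t − (5/4)| = 5·|4 − t|/(4·|t|) = 5|t − 4|/(4|t|).
Restrict δ ≤ 2. Then |t − 4| < 2 gives |t| > 2, so 4|t| > 8.
Then |5/t − (5/4)| < 5|t − 4|/8, which is < ϵ when |t − 4| < (8/5)ϵ.
Take δ = min(2, (8/5)ϵ). Then 0 < |t − 4| < δ gives both |t − 4| < 2 and |t − 4| < (8/5)ϵ, so |5/t − (5/4)| < ϵ.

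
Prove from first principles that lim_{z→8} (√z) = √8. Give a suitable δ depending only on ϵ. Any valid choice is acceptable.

δ = min(8, √8·ϵ)

Let ϵ > 0 be given. We want δ > 0 such that 0 < |z − 8| < δ implies |√z − √8| < ϵ.
Multiplying by the conjugate, |√z − √8| = |z − 8|/(√z + √8).
Restrict δ ≤ 8 so that |z − 8| < 8 forces z > 0, and then √z + √8 > √8.
Hence |√z − √8| < |z − 8|/√8, which is < ϵ once |z − 8| < √8·ϵ.
Take δ = min(8, √8·ϵ). If 0 < |z − 8| < δ then z > 0 and |√z − √8| < |z − 8|/√8 < ϵ.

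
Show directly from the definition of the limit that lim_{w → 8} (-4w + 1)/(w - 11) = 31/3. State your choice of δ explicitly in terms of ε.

δ = min(3/2, (9/86)ε)

Suppose ε > 0. We want δ > 0 with 0 < |w − 8| < δ ⇒ |(-4w + 1)/(w - 11) − (31/3)| < ε.
Combining over a common denominator, (-4w + 1)/(w - 11) − (31/3) = [(-4w + 1)·(-3) − (-31)·(w - 11)] / [(-3)·(w - 11)] = 43(w − 8) / ((-3)(w - 11)).
So |(-4w + 1)/(w - 11) − (31/3)| = 43|w − 8| / (3·|w − 11|).
Require δ ≤ 3/2, so |w − 11| ≥ |-3| − |w − 8| > 3 − 3/2 = 3/2.
Hence |(-4w + 1)/(w - 11) − (31/3)| < 43|w − 8|/(3·(3/2)) = (86/9)|w − 8|, which is < ε once |w − 8| < (9/86)ε.
Take δ = min(3/2, (9/86)ε). Then 0 < |w − 8| < δ forces both bounds, so |(-4w + 1)/(w - 11) − (31/3)| < ε.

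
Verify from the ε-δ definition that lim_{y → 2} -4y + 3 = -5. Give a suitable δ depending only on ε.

δ = ε/4

Fix ε > 0. We need δ > 0 so that 0 < |y − 2| < δ implies |(-4y + 3) + 5| < ε.
|(-4y + 3) + 5| = |-4y + 8| = 4|y − 2|.
Thus it suffices that |y − 2| < ε/4.
Choosing δ = ε/4 gives |(-4y + 3) + 5| = 4|y − 2| < ε whenever |y − 2| < δ.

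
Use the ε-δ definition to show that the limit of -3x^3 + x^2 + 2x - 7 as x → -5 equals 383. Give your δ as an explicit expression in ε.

Suppose ε > 0. We want δ > 0 such that 0 < |x + 5| < δ implies |(-3x^3 + x^2 + 2x - 7) − 383| < ε.
(-3x^3 + x^2 + 2x - 7) − 383 = -3x^3 + x^2 + 2x - 390 = (x + 5)(-3x^2 + 16x - 78).
So |(-3x^3 + x^2 + 2x - 7) − 383| = |x + 5|·|-3x^2 + 16x - 78|.
Require δ ≤ 1. Then |x + 5| < 1 gives |x| < 6, and by the triangle inequality |-3x^2 + 16x - 78| ≤ 3·6^2 + 16·6 + 78 = 282.
Hence |(-3x^3 + x^2 + 2x - 7) − 383| ≤ 282|x + 5| < ε provided |x + 5| < ε/282.
Take δ = min(1, ε/282). Then 0 < |x + 5| < δ gives both |x + 5| < 1 and |x + 5| < ε/282, so |(-3x^3 + x^2 + 2x - 7) − 383| < ε.

δ = min(1, ε/282)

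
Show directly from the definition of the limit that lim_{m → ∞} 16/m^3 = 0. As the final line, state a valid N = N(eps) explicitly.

N = (16/eps)^{1/3}

Let eps > 0. For m ≥ 1, |16/m^3 − 0| = 16/m^3.
16/m^3 < eps ⇔ m^3 > 16/eps ⇔ m > (16/eps)^{1/3}.
Take N = (16/eps)^{1/3}. Then m > N implies 16/m^3 < eps.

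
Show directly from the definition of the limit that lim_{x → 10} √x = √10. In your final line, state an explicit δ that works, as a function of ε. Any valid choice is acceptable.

Suppose ε > 0. We want δ > 0 such that 0 < |x − 10| < δ implies |√x − √10| < ε.
Multiplying by the conjugate, |√x − √10| = |x − 10|/(√x + √10).
Restrict δ ≤ 10 so that |x − 10| < 10 forces x > 0, and then √x + √10 > √10.
Hence |√x − √10| < |x − 10|/√10, which is < ε once |x − 10| < √10·ε.
Take δ = min(10, √10·ε). If 0 < |x − 10| < δ then x > 0 and |√x − √10| < |x − 10|/√10 < ε.

δ = min(10, √10·ε)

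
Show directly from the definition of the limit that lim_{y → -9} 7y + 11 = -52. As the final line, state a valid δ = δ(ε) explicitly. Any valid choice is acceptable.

δ = ε/7

Suppose ε > 0. We need δ > 0 so that 0 < |y + 9| < δ implies |(7y + 11) + 52| < ε.
Since (7y + 11) + 52 = 7(y + 9), we have |(7y + 11) + 52| = 7|y + 9|.
Thus it suffices that |y + 9| < ε/7.
Choosing δ = ε/7 gives |(7y + 11) + 52| = 7|y + 9| < ε whenever |y + 9| < δ.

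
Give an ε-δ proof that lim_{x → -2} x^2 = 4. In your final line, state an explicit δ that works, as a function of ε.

Let ε > 0. We seek δ > 0 with 0 < |x + 2| < δ ⇒ |x^2 − 4| < ε.
Factor: x^2 − 4 = (x + 2)(x - 2), so |x^2 − 4| = |x + 2|·|x - 2|.
Impose δ ≤ 1 so that |x| < 3; then |x - 2| ≤ 5.
Hence |x^2 − 4| ≤ 5|x + 2|, which is < ε once |x + 2| < ε/5.
Take δ = min(1, ε/5). If 0 < |x + 2| < δ then both bounds hold and |x^2 − 4| ≤ 5|x + 2| < 5·(ε/5) = ε.

δ = min(1, ε/5)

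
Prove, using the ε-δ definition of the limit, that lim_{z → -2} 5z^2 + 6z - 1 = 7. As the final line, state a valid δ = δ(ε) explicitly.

δ = min(1, ε/19)

Fix ε > 0. We want δ > 0 such that 0 < |z + 2| < δ implies |(5z^2 + 6z - 1) − 7| < ε.
(5z^2 + 6z - 1) − 7 = 5z^2 + 6z - 8 = (z + 2)(5z - 4).
So |(5z^2 + 6z - 1) − 7| = |z + 2|·|5z - 4|.
Assume first that |z + 2| < 1, so |z| < 3. Then |5z - 4| ≤ 5·3 + 4 = 19.
Hence |(5z^2 + 6z - 1) − 7| ≤ 19|z + 2| < ε provided |z + 2| < ε/19.
Take δ = min(1, ε/19). Then 0 < |z + 2| < δ gives both |z + 2| < 1 and |z + 2| < ε/19, so |(5z^2 + 6z - 1) − 7| < ε.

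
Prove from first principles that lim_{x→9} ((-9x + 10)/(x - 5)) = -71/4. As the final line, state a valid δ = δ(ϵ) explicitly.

Let ϵ > 0. We want δ > 0 with 0 < |x − 9| < δ ⇒ |(-9x + 10)/(x - 5) + 71/4| < ϵ.
Combining over a common denominator, (-9x + 10)/(x - 5) + 71/4 = [(-9x + 10)·4 − (-71)·(x - 5)] / [4·(x - 5)] = 35(x − 9) / (4(x - 5)).
So |(-9x + 10)/(x - 5) + 71/4| = 35|x − 9| / (4·|x − 5|).
Restrict δ ≤ 2. Then |x − 9| < 2 gives |x − 5| = |(x − 9) + 4| ≥ 4 − 2 = 2.
Hence |(-9x + 10)/(x - 5) + 71/4| < 35|x − 9|/(4·2) = (35/8)|x − 9|, which is < ϵ once |x − 9| < (8/35)ϵ.
Take δ = min(2, (8/35)ϵ). Then 0 < |x − 9| < δ forces both bounds, so |(-9x + 10)/(x - 5) + 71/4| < ϵ.

δ = min(2, (8/35)ϵ)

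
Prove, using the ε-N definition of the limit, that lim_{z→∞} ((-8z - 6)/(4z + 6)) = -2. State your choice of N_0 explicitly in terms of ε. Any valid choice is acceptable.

Fix ε > 0. We seek N_0 > 0 such that z > N_0 implies |(-8z - 6)/(4z + 6) + 2| < ε.
(-8z - 6)/(4z + 6) + 2 = (4(-8z - 6) − (-8)(4z + 6)) / (4(4z + 6)) = 24/(4(4z + 6)).
For z > 0 we have 4z + 6 > 4z, so |(-8z - 6)/(4z + 6) + 2| = 24/(4(4z + 6)) < 24/(4·4z) = (3/2)/z.
Thus |(-8z - 6)/(4z + 6) + 2| < ε whenever z > (3/2)/ε.
Take N_0 = (3/2)/ε. If z > N_0 then |(-8z - 6)/(4z + 6) + 2| < (3/2)/z < ε.

N_0 = (3/2)/ε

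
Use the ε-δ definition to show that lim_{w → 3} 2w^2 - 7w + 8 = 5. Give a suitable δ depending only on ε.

Fix ε > 0. We want δ > 0 such that 0 < |w − 3| < δ implies |(2w^2 - 7w + 8) − 5| < ε.
(2w^2 - 7w + 8) − 5 = 2w^2 - 7w + 3 = (w − 3)(2w - 1).
So |(2w^2 - 7w + 8) − 5| = |w − 3|·|2w - 1|.
Assume first that |w − 3| < 2, so |w| < 5. Then |2w - 1| ≤ 2·5 + 1 = 11.
Hence |(2w^2 - 7w + 8) − 5| ≤ 11|w − 3| < ε provided |w − 3| < ε/11.
Take δ = min(2, ε/11). Then 0 < |w − 3| < δ gives both |w − 3| < 2 and |w − 3| < ε/11, so |(2w^2 - 7w + 8) − 5| < ε.

δ = min(2, ε/11)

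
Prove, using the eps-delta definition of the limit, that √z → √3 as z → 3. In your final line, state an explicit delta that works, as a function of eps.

Suppose eps > 0. We want delta > 0 such that 0 < |z − 3| < delta implies |√z − √3| < eps.
Multiplying by the conjugate, |√z − √3| = |z − 3|/(√z + √3).
Restrict delta ≤ 3 so that |z − 3| < 3 forces z > 0, and then √z + √3 > √3.
Hence |√z − √3| < |z − 3|/√3, which is < eps once |z − 3| < √3·eps.
Take delta = min(3, √3·eps). If 0 < |z − 3| < delta then z > 0 and |√z − √3| < |z − 3|/√3 < eps.

delta = min(3, √3·eps)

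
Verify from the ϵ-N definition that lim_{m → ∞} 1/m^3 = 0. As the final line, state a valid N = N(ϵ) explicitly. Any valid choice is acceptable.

N = (1/ϵ)^{1/3}

Fix ϵ > 0. For m ≥ 1, |1/m^3 − 0| = 1/m^3.
1/m^3 < ϵ ⇔ m^3 > 1/ϵ ⇔ m > (1/ϵ)^{1/3}.
Take N = (1/ϵ)^{1/3}. Then m > N implies 1/m^3 < ϵ.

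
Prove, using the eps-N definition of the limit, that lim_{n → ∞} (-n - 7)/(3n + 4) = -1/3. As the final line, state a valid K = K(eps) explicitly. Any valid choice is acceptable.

K = (17/9)/eps

Suppose eps > 0. For n ≥ 1, |(-n - 7)/(3n + 4) + 1/3| = |-17|/(3(3n + 4)) = 17/(3(3n + 4)).
Since 3n + 4 ≥ 3n for n ≥ 1, this is ≤ 17/(3·3n) = (17/9)/n.
So |(-n - 7)/(3n + 4) + 1/3| < eps whenever n > (17/9)/eps.
Take K = (17/9)/eps. If n > K then |(-n - 7)/(3n + 4) + 1/3| ≤ (17/9)/n < eps.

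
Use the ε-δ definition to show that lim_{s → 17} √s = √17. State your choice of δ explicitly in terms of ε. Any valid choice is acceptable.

δ = min(17, √17·ε)

Let ε > 0 be given. We want δ > 0 such that 0 < |s − 17| < δ implies |√s − √17| < ε.
Rationalise: √s − √17 = (s − 17)/(√s + √17), so |√s − √17| = |s − 17|/(√s + √17).
Restrict δ ≤ 17 so that |s − 17| < 17 forces s > 0, and then √s + √17 > √17.
Hence |√s − √17| < |s − 17|/√17, which is < ε once |s − 17| < √17·ε.
Take δ = min(17, √17·ε). If 0 < |s − 17| < δ then s > 0 and |√s − √17| < |s − 17|/√17 < ε.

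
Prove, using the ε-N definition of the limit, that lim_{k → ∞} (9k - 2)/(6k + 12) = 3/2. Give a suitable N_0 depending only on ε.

Let ε > 0 be given. For k ≥ 1, |(9k - 2)/(6k + 12) − (3/2)| = |-120|/(6(6k + 12)) = 120/(6(6k + 12)).
Since 6k + 12 ≥ 6k for k ≥ 1, this is ≤ 120/(6·6k) = (10/3)/k.
So |(9k - 2)/(6k + 12) − (3/2)| < ε whenever k > (10/3)/ε.
Take N_0 = (10/3)/ε. If k > N_0 then |(9k - 2)/(6k + 12) − (3/2)| ≤ (10/3)/k < ε.

N_0 = (10/3)/ε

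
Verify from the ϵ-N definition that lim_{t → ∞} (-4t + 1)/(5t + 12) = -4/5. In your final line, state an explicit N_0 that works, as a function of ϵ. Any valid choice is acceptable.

N_0 = (53/25)/ϵ

Suppose ϵ > 0. We seek N_0 > 0 such that t > N_0 implies |(-4t + 1)/(5t + 12) + 4/5| < ϵ.
(-4t + 1)/(5t + 12) + 4/5 = (5(-4t + 1) − (-4)(5t + 12)) / (5(5t + 12)) = 53/(5(5t + 12)).
For t > 0 we have 5t + 12 > 5t, so |(-4t + 1)/(5t + 12) + 4/5| = 53/(5(5t + 12)) < 53/(5·5t) = (53/25)/t.
Thus |(-4t + 1)/(5t + 12) + 4/5| < ϵ whenever t > (53/25)/ϵ.
Take N_0 = (53/25)/ϵ. If t > N_0 then |(-4t + 1)/(5t + 12) + 4/5| < (53/25)/t < ϵ.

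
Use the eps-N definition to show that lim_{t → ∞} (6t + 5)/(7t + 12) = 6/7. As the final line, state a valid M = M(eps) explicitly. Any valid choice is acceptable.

M = (37/49)/eps

Fix eps > 0. We seek M > 0 such that t > M implies |(6t + 5)/(7t + 12) − (6/7)| < eps.
(6t + 5)/(7t + 12) − (6/7) = (7(6t + 5) − 6(7t + 12)) / (7(7t + 12)) = -37/(7(7t + 12)).
For t > 0 we have 7t + 12 > 7t, so |(6t + 5)/(7t + 12) − (6/7)| = 37/(7(7t + 12)) < 37/(7·7t) = (37/49)/t.
Thus |(6t + 5)/(7t + 12) − (6/7)| < eps whenever t > (37/49)/eps.
Take M = (37/49)/eps. If t > M then |(6t + 5)/(7t + 12) − (6/7)| < (37/49)/t < eps.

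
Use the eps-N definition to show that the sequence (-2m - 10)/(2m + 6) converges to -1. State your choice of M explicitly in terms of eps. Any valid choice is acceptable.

M = 2/eps

Let eps > 0 be given. For m ≥ 1, |(-2m - 10)/(2m + 6) + 1| = |-8|/(2(2m + 6)) = 8/(2(2m + 6)).
Since 2m + 6 ≥ 2m for m ≥ 1, this is ≤ 8/(2·2m) = 2/m.
So |(-2m - 10)/(2m + 6) + 1| < eps whenever m > 2/eps.
Take M = 2/eps. If m > M then |(-2m - 10)/(2m + 6) + 1| ≤ 2/m < eps.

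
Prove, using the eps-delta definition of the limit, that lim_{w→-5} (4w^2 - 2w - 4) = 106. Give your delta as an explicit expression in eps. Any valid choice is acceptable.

Fix eps > 0. We want delta > 0 such that 0 < |w + 5| < delta implies |(4w^2 - 2w - 4) − 106| < eps.
(4w^2 - 2w - 4) − 106 = 4w^2 - 2w - 110 = (w + 5)(4w - 22).
So |(4w^2 - 2w - 4) − 106| = |w + 5|·|4w - 22|.
Require delta ≤ 2. Then |w + 5| < 2 gives |w| < 7, and by the triangle inequality |4w - 22| ≤ 4·7 + 22 = 50.
Hence |(4w^2 - 2w - 4) − 106| ≤ 50|w + 5| < eps provided |w + 5| < eps/50.
Choosing delta = min(2, eps/50) ensures both conditions, hence |(4w^2 - 2w - 4) − 106| < eps.

delta = min(2, eps/50)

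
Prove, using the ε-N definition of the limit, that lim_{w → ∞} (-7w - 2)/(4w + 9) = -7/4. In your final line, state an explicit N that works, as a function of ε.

Let ε > 0 be given. We seek N > 0 such that w > N implies |(-7w - 2)/(4w + 9) + 7/4| < ε.
(-7w - 2)/(4w + 9) + 7/4 = (4(-7w - 2) − (-7)(4w + 9)) / (4(4w + 9)) = 55/(4(4w + 9)).
For w > 0 we have 4w + 9 > 4w, so |(-7w - 2)/(4w + 9) + 7/4| = 55/(4(4w + 9)) < 55/(4·4w) = (55/16)/w.
Thus |(-7w - 2)/(4w + 9) + 7/4| < ε whenever w > (55/16)/ε.
Take N = (55/16)/ε. If w > N then |(-7w - 2)/(4w + 9) + 7/4| < (55/16)/w < ε.

N = (55/16)/ε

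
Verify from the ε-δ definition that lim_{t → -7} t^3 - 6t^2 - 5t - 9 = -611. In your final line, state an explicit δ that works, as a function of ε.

Let ε > 0. We want δ > 0 such that 0 < |t + 7| < δ implies |(t^3 - 6t^2 - 5t - 9) + 611| < ε.
(t^3 - 6t^2 - 5t - 9) + 611 = t^3 - 6t^2 - 5t + 602 = (t + 7)(t^2 - 13t + 86).
So |(t^3 - 6t^2 - 5t - 9) + 611| = |t + 7|·|t^2 - 13t + 86|.
Assume first that |t + 7| < 2, so |t| < 9. Then |t^2 - 13t + 86| ≤ 9^2 + 13·9 + 86 = 284.
Hence |(t^3 - 6t^2 - 5t - 9) + 611| ≤ 284|t + 7| < ε provided |t + 7| < ε/284.
Take δ = min(2, ε/284). Then 0 < |t + 7| < δ gives both |t + 7| < 2 and |t + 7| < ε/284, so |(t^3 - 6t^2 - 5t - 9) + 611| < ε.

δ = min(2, ε/284)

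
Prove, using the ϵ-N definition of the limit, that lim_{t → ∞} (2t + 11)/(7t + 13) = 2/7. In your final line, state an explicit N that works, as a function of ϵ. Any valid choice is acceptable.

Let ϵ > 0 be given. We seek N > 0 such that t > N implies |(2t + 11)/(7t + 13) − (2/7)| < ϵ.
(2t + 11)/(7t + 13) − (2/7) = (7(2t + 11) − 2(7t + 13)) / (7(7t + 13)) = 51/(7(7t + 13)).
For t > 0 we have 7t + 13 > 7t, so |(2t + 11)/(7t + 13) − (2/7)| = 51/(7(7t + 13)) < 51/(7·7t) = (51/49)/t.
Thus |(2t + 11)/(7t + 13) − (2/7)| < ϵ whenever t > (51/49)/ϵ.
Take N = (51/49)/ϵ. If t > N then |(2t + 11)/(7t + 13) − (2/7)| < (51/49)/t < ϵ.

N = (51/49)/ϵ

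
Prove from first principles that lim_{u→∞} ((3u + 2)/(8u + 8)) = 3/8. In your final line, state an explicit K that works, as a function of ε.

Suppose ε > 0. We seek K > 0 such that u > K implies |(3u + 2)/(8u + 8) − (3/8)| < ε.
(3u + 2)/(8u + 8) − (3/8) = (8(3u + 2) − 3(8u + 8)) / (8(8u + 8)) = -8/(8(8u + 8)).
For u > 0 we have 8u + 8 > 8u, so |(3u + 2)/(8u + 8) − (3/8)| = 8/(8(8u + 8)) < 8/(8·8u) = (1/8)/u.
Thus |(3u + 2)/(8u + 8) − (3/8)| < ε whenever u > (1/8)/ε.
Take K = (1/8)/ε. If u > K then |(3u + 2)/(8u + 8) − (3/8)| < (1/8)/u < ε.

K = (1/8)/ε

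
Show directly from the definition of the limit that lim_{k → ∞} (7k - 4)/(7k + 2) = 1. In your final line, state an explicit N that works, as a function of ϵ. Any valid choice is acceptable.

N = (6/7)/ϵ

Let ϵ > 0 be given. For k ≥ 1, |(7k - 4)/(7k + 2) − 1| = |-42|/(7(7k + 2)) = 42/(7(7k + 2)).
Since 7k + 2 ≥ 7k for k ≥ 1, this is ≤ 42/(7·7k) = (6/7)/k.
So |(7k - 4)/(7k + 2) − 1| < ϵ whenever k > (6/7)/ϵ.
Take N = (6/7)/ϵ. If k > N then |(7k - 4)/(7k + 2) − 1| ≤ (6/7)/k < ϵ.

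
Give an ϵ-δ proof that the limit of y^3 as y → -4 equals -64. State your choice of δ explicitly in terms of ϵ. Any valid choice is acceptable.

Let ϵ > 0 be given. We seek δ > 0 with 0 < |y + 4| < δ ⇒ |y^3 + 64| < ϵ.
Factor: y^3 + 64 = (y + 4)(y^2 - 4y + 16), so |y^3 + 64| = |y + 4|·|y^2 - 4y + 16|.
Impose δ ≤ 2 so that |y| < 6; then |y^2 - 4y + 16| ≤ 76.
Hence |y^3 + 64| ≤ 76|y + 4|, which is < ϵ once |y + 4| < ϵ/76.
Take δ = min(2, ϵ/76). If 0 < |y + 4| < δ then both bounds hold and |y^3 + 64| ≤ 76|y + 4| < 76·(ϵ/76) = ϵ.

δ = min(2, ϵ/76)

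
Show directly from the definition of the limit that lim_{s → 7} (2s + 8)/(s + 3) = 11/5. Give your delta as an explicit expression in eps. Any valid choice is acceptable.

Fix eps > 0. We want delta > 0 with 0 < |s − 7| < delta ⇒ |(2s + 8)/(s + 3) − (11/5)| < eps.
Combining over a common denominator, (2s + 8)/(s + 3) − (11/5) = [(2s + 8)·10 − 22·(s + 3)] / [10·(s + 3)] = -2(s − 7) / (10(s + 3)).
So |(2s + 8)/(s + 3) − (11/5)| = 2|s − 7| / (10·|s + 3|).
Require delta ≤ 5, so |s + 3| ≥ |10| − |s − 7| > 10 − 5 = 5.
Hence |(2s + 8)/(s + 3) − (11/5)| < 2|s − 7|/(10·5) = (1/25)|s − 7|, which is < eps once |s − 7| < 25eps.
Take delta = min(5, 25eps). Then 0 < |s − 7| < delta forces both bounds, so |(2s + 8)/(s + 3) − (11/5)| < eps.

delta = min(5, 25eps)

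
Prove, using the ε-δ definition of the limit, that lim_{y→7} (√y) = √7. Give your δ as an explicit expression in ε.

Suppose ε > 0. We want δ > 0 such that 0 < |y − 7| < δ implies |√y − √7| < ε.
Rationalise: √y − √7 = (y − 7)/(√y + √7), so |√y − √7| = |y − 7|/(√y + √7).
Restrict δ ≤ 7 so that |y − 7| < 7 forces y > 0, and then √y + √7 > √7.
Hence |√y − √7| < |y − 7|/√7, which is < ε once |y − 7| < √7·ε.
Take δ = min(7, √7·ε). If 0 < |y − 7| < δ then y > 0 and |√y − √7| < |y − 7|/√7 < ε.

δ = min(7, √7·ε)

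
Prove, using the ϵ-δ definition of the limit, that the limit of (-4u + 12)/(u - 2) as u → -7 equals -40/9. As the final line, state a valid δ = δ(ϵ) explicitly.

δ = min(9/2, (81/8)ϵ)

Suppose ϵ > 0. We want δ > 0 with 0 < |u + 7| < δ ⇒ |(-4u + 12)/(u - 2) + 40/9| < ϵ.
Combining over a common denominator, (-4u + 12)/(u - 2) + 40/9 = [(-4u + 12)·(-9) − 40·(u - 2)] / [(-9)·(u - 2)] = -4(u + 7) / ((-9)(u - 2)).
So |(-4u + 12)/(u - 2) + 40/9| = 4|u + 7| / (9·|u − 2|).
Restrict δ ≤ 9/2. Then |u + 7| < 9/2 gives |u − 2| = |(u + 7) + (-9)| ≥ 9 − 9/2 = 9/2.
Hence |(-4u + 12)/(u - 2) + 40/9| < 4|u + 7|/(9·(9/2)) = (8/81)|u + 7|, which is < ϵ once |u + 7| < (81/8)ϵ.
Take δ = min(9/2, (81/8)ϵ). Then 0 < |u + 7| < δ forces both bounds, so |(-4u + 12)/(u - 2) + 40/9| < ϵ.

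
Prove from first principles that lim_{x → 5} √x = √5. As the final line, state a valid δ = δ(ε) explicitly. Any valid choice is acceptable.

δ = min(5, √5·ε)

Fix ε > 0. We want δ > 0 such that 0 < |x − 5| < δ implies |√x − √5| < ε.
Rationalise: √x − √5 = (x − 5)/(√x + √5), so |√x − √5| = |x − 5|/(√x + √5).
Restrict δ ≤ 5 so that |x − 5| < 5 forces x > 0, and then √x + √5 > √5.
Hence |√x − √5| < |x − 5|/√5, which is < ε once |x − 5| < √5·ε.
Take δ = min(5, √5·ε). If 0 < |x − 5| < δ then x > 0 and |√x − √5| < |x − 5|/√5 < ε.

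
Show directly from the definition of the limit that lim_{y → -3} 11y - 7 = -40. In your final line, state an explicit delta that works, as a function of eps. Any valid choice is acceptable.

Let eps > 0. We need delta > 0 so that 0 < |y + 3| < delta implies |(11y - 7) + 40| < eps.
|(11y - 7) + 40| = |11y + 33| = 11|y + 3|.
Thus it suffices that |y + 3| < eps/11.
Choosing delta = eps/11 gives |(11y - 7) + 40| = 11|y + 3| < eps whenever |y + 3| < delta.

delta = eps/11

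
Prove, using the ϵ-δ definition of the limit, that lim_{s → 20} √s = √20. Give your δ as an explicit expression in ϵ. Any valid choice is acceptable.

Let ϵ > 0 be given. We want δ > 0 such that 0 < |s − 20| < δ implies |√s − √20| < ϵ.
Rationalise: √s − √20 = (s − 20)/(√s + √20), so |√s − √20| = |s − 20|/(√s + √20).
Restrict δ ≤ 20 so that |s − 20| < 20 forces s > 0, and then √s + √20 > √20.
Hence |√s − √20| < |s − 20|/√20, which is < ϵ once |s − 20| < √20·ϵ.
Take δ = min(20, √20·ϵ). If 0 < |s − 20| < δ then s > 0 and |√s − √20| < |s − 20|/√20 < ϵ.

δ = min(20, √20·ϵ)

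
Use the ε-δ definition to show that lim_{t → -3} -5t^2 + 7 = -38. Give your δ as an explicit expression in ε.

δ = min(1, ε/35)

Let ε > 0. We want δ > 0 such that 0 < |t + 3| < δ implies |(-5t^2 + 7) + 38| < ε.
(-5t^2 + 7) + 38 = -5t^2 + 45 = (t + 3)(-5t + 15).
So |(-5t^2 + 7) + 38| = |t + 3|·|-5t + 15|.
Require δ ≤ 1. Then |t + 3| < 1 gives |t| < 4, and by the triangle inequality |-5t + 15| ≤ 5·4 + 15 = 35.
Hence |(-5t^2 + 7) + 38| ≤ 35|t + 3| < ε provided |t + 3| < ε/35.
Choosing δ = min(1, ε/35) ensures both conditions, hence |(-5t^2 + 7) + 38| < ε.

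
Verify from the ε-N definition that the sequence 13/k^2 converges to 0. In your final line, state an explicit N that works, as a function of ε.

N = (13/ε)^{1/2}

Let ε > 0. For k ≥ 1, |13/k^2 − 0| = 13/k^2.
13/k^2 < ε ⇔ k^2 > 13/ε ⇔ k > (13/ε)^{1/2}.
Take N = (13/ε)^{1/2}. Then k > N implies 13/k^2 < ε.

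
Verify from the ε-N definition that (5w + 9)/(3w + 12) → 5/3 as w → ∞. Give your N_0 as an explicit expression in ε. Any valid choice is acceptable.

N_0 = (11/3)/ε

Suppose ε > 0. We seek N_0 > 0 such that w > N_0 implies |(5w + 9)/(3w + 12) − (5/3)| < ε.
(5w + 9)/(3w + 12) − (5/3) = (3(5w + 9) − 5(3w + 12)) / (3(3w + 12)) = -33/(3(3w + 12)).
For w > 0 we have 3w + 12 > 3w, so |(5w + 9)/(3w + 12) − (5/3)| = 33/(3(3w + 12)) < 33/(3·3w) = (11/3)/w.
Thus |(5w + 9)/(3w + 12) − (5/3)| < ε whenever w > (11/3)/ε.
Take N_0 = (11/3)/ε. If w > N_0 then |(5w + 9)/(3w + 12) − (5/3)| < (11/3)/w < ε.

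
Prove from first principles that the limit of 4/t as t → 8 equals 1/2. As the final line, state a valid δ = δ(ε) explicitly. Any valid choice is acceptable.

Suppose ε > 0. We seek δ > 0 such that 0 < |t − 8| < δ implies |4/t − (1/2)| < ε.
|4/t − (1/2)| = 4·|8 − t|/(8·|t|) = 4|t − 8|/(8|t|).
Require δ ≤ 4 so that |t| > 8 − 4 = 4, hence 8|t| > 32.
Then |4/t − (1/2)| < 4|t − 8|/32, which is < ε when |t − 8| < 8ε.
Take δ = min(4, 8ε). Then 0 < |t − 8| < δ gives both |t − 8| < 4 and |t − 8| < 8ε, so |4/t − (1/2)| < ε.

δ = min(4, 8ε)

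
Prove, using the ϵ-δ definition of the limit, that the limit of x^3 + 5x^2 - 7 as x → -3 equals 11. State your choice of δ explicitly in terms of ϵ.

Fix ϵ > 0. We want δ > 0 such that 0 < |x + 3| < δ implies |(x^3 + 5x^2 - 7) − 11| < ϵ.
(x^3 + 5x^2 - 7) − 11 = x^3 + 5x^2 - 18 = (x + 3)(x^2 + 2x - 6).
So |(x^3 + 5x^2 - 7) − 11| = |x + 3|·|x^2 + 2x - 6|.
Require δ ≤ 1. Then |x + 3| < 1 gives |x| < 4, and by the triangle inequality |x^2 + 2x - 6| ≤ 4^2 + 2·4 + 6 = 30.
Hence |(x^3 + 5x^2 - 7) − 11| ≤ 30|x + 3| < ϵ provided |x + 3| < ϵ/30.
Take δ = min(1, ϵ/30). Then 0 < |x + 3| < δ gives both |x + 3| < 1 and |x + 3| < ϵ/30, so |(x^3 + 5x^2 - 7) − 11| < ϵ.

δ = min(1, ϵ/30)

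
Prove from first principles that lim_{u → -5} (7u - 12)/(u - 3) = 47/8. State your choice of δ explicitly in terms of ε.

δ = min(4, (32/9)ε)

Suppose ε > 0. We want δ > 0 with 0 < |u + 5| < δ ⇒ |(7u - 12)/(u - 3) − (47/8)| < ε.
Combining over a common denominator, (7u - 12)/(u - 3) − (47/8) = [(7u - 12)·(-8) − (-47)·(u - 3)] / [(-8)·(u - 3)] = -9(u + 5) / ((-8)(u - 3)).
So |(7u - 12)/(u - 3) − (47/8)| = 9|u + 5| / (8·|u − 3|).
Require δ ≤ 4, so |u − 3| ≥ |-8| − |u + 5| > 8 − 4 = 4.
Hence |(7u - 12)/(u - 3) − (47/8)| < 9|u + 5|/(8·4) = (9/32)|u + 5|, which is < ε once |u + 5| < (32/9)ε.
Take δ = min(4, (32/9)ε). Then 0 < |u + 5| < δ forces both bounds, so |(7u - 12)/(u - 3) − (47/8)| < ε.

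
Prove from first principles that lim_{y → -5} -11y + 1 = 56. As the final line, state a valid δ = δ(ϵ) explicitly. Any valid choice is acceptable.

δ = ϵ/11

Suppose ϵ > 0. We need δ > 0 so that 0 < |y + 5| < δ implies |(-11y + 1) − 56| < ϵ.
Since (-11y + 1) − 56 = -11(y + 5), we have |(-11y + 1) − 56| = 11|y + 5|.
So 11|y + 5| < ϵ exactly when |y + 5| < ϵ/11.
Take δ = ϵ/11. If 0 < |y + 5| < δ then |(-11y + 1) − 56| = 11|y + 5| < 11·(ϵ/11) = ϵ.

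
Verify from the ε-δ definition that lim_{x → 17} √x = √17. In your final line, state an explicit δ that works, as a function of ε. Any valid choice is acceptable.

Let ε > 0 be given. We want δ > 0 such that 0 < |x − 17| < δ implies |√x − √17| < ε.
Rationalise: √x − √17 = (x − 17)/(√x + √17), so |√x − √17| = |x − 17|/(√x + √17).
Restrict δ ≤ 17 so that |x − 17| < 17 forces x > 0, and then √x + √17 > √17.
Hence |√x − √17| < |x − 17|/√17, which is < ε once |x − 17| < √17·ε.
Take δ = min(17, √17·ε). If 0 < |x − 17| < δ then x > 0 and |√x − √17| < |x − 17|/√17 < ε.

δ = min(17, √17·ε)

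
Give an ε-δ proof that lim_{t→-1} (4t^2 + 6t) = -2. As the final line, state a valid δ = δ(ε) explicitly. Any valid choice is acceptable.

δ = min(1, ε/10)

Fix ε > 0. We want δ > 0 such that 0 < |t + 1| < δ implies |(4t^2 + 6t) + 2| < ε.
(4t^2 + 6t) + 2 = 4t^2 + 6t + 2 = (t + 1)(4t + 2).
So |(4t^2 + 6t) + 2| = |t + 1|·|4t + 2|.
Require δ ≤ 1. Then |t + 1| < 1 gives |t| < 2, and by the triangle inequality |4t + 2| ≤ 4·2 + 2 = 10.
Hence |(4t^2 + 6t) + 2| ≤ 10|t + 1| < ε provided |t + 1| < ε/10.
Choosing δ = min(1, ε/10) ensures both conditions, hence |(4t^2 + 6t) + 2| < ε.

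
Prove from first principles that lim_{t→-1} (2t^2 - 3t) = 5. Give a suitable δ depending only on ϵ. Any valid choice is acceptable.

δ = min(1, ϵ/9)

Let ϵ > 0 be given. We want δ > 0 such that 0 < |t + 1| < δ implies |(2t^2 - 3t) − 5| < ϵ.
(2t^2 - 3t) − 5 = 2t^2 - 3t - 5 = (t + 1)(2t - 5).
So |(2t^2 - 3t) − 5| = |t + 1|·|2t - 5|.
Require δ ≤ 1. Then |t + 1| < 1 gives |t| < 2, and by the triangle inequality |2t - 5| ≤ 2·2 + 5 = 9.
Hence |(2t^2 - 3t) − 5| ≤ 9|t + 1| < ϵ provided |t + 1| < ϵ/9.
Choosing δ = min(1, ϵ/9) ensures both conditions, hence |(2t^2 - 3t) − 5| < ϵ.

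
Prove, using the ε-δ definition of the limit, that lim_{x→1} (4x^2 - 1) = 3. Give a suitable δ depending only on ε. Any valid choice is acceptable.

δ = min(2, ε/16)

Suppose ε > 0. We want δ > 0 such that 0 < |x − 1| < δ implies |(4x^2 - 1) − 3| < ε.
(4x^2 - 1) − 3 = 4x^2 - 4 = (x − 1)(4x + 4).
So |(4x^2 - 1) − 3| = |x − 1|·|4x + 4|.
Require δ ≤ 2. Then |x − 1| < 2 gives |x| < 3, and by the triangle inequality |4x + 4| ≤ 4·3 + 4 = 16.
Hence |(4x^2 - 1) − 3| ≤ 16|x − 1| < ε provided |x − 1| < ε/16.
Choosing δ = min(2, ε/16) ensures both conditions, hence |(4x^2 - 1) − 3| < ε.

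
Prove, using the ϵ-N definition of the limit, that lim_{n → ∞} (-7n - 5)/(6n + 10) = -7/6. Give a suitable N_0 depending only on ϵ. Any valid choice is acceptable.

Let ϵ > 0 be given. For n ≥ 1, |(-7n - 5)/(6n + 10) + 7/6| = |40|/(6(6n + 10)) = 40/(6(6n + 10)).
Since 6n + 10 ≥ 6n for n ≥ 1, this is ≤ 40/(6·6n) = (10/9)/n.
So |(-7n - 5)/(6n + 10) + 7/6| < ϵ whenever n > (10/9)/ϵ.
Take N_0 = (10/9)/ϵ. If n > N_0 then |(-7n - 5)/(6n + 10) + 7/6| ≤ (10/9)/n < ϵ.

N_0 = (10/9)/ϵ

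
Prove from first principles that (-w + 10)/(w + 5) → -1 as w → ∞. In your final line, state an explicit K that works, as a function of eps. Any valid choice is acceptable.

Fix eps > 0. We seek K > 0 such that w > K implies |(-w + 10)/(w + 5) + 1| < eps.
(-w + 10)/(w + 5) + 1 = ((-w + 10) − (-1)(w + 5)) / ((w + 5)) = 15/((w + 5)).
For w > 0 we have w + 5 > w, so |(-w + 10)/(w + 5) + 1| = 15/((w + 5)) < 15/(w) = 15/w.
Thus |(-w + 10)/(w + 5) + 1| < eps whenever w > 15/eps.
Take K = 15/eps. If w > K then |(-w + 10)/(w + 5) + 1| < 15/w < eps.

K = 15/eps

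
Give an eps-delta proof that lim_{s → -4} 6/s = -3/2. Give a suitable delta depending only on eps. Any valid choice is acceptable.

delta = min(2, (4/3)eps)

Fix eps > 0. We seek delta > 0 such that 0 < |s + 4| < delta implies |6/s + 3/2| < eps.
|6/s + 3/2| = 6·|-4 − s|/(4·|s|) = 6|s + 4|/(4|s|).
Require delta ≤ 2 so that |s| > 4 − 2 = 2, hence 4|s| > 8.
Then |6/s + 3/2| < 6|s + 4|/8, which is < eps when |s + 4| < (4/3)eps.
Take delta = min(2, (4/3)eps). Then 0 < |s + 4| < delta gives both |s + 4| < 2 and |s + 4| < (4/3)eps, so |6/s + 3/2| < eps.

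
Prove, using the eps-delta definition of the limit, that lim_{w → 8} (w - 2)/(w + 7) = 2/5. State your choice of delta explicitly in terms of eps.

delta = min(15/2, (25/2)eps)

Suppose eps > 0. We want delta > 0 with 0 < |w − 8| < delta ⇒ |(w - 2)/(w + 7) − (2/5)| < eps.
Combining over a common denominator, (w - 2)/(w + 7) − (2/5) = [(w - 2)·15 − 6·(w + 7)] / [15·(w + 7)] = 9(w − 8) / (15(w + 7)).
So |(w - 2)/(w + 7) − (2/5)| = 9|w − 8| / (15·|w + 7|).
Restrict delta ≤ 15/2. Then |w − 8| < 15/2 gives |w + 7| = |(w − 8) + 15| ≥ 15 − 15/2 = 15/2.
Hence |(w - 2)/(w + 7) − (2/5)| < 9|w − 8|/(15·(15/2)) = (2/25)|w − 8|, which is < eps once |w − 8| < (25/2)eps.
Take delta = min(15/2, (25/2)eps). Then 0 < |w − 8| < delta forces both bounds, so |(w - 2)/(w + 7) − (2/5)| < eps.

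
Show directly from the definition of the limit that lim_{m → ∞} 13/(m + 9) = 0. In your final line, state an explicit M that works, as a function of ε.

M = 13/ε

Fix ε > 0. For m ≥ 1, |13/(m + 9) − 0| = 13/(m + 9) ≤ 13/m.
We need 13/m < ε, i.e. m > 13/ε.
Take M = 13/ε. If m > M then |13/(m + 9)| ≤ 13/m < ε.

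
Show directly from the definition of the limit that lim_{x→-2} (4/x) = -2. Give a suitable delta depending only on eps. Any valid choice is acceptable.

Suppose eps > 0. We seek delta > 0 such that 0 < |x + 2| < delta implies |4/x + 2| < eps.
|4/x + 2| = 4·|-2 − x|/(2·|x|) = 4|x + 2|/(2|x|).
Restrict delta ≤ 1. Then |x + 2| < 1 gives |x| > 1, so 2|x| > 2.
Then |4/x + 2| < 4|x + 2|/2, which is < eps when |x + 2| < (1/2)eps.
Take delta = min(1, (1/2)eps). Then 0 < |x + 2| < delta gives both |x + 2| < 1 and |x + 2| < (1/2)eps, so |4/x + 2| < eps.

delta = min(1, (1/2)eps)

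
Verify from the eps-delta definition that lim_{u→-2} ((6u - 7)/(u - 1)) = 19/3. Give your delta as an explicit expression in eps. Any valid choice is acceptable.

delta = min(3/2, (9/2)eps)

Let eps > 0. We want delta > 0 with 0 < |u + 2| < delta ⇒ |(6u - 7)/(u - 1) − (19/3)| < eps.
Combining over a common denominator, (6u - 7)/(u - 1) − (19/3) = [(6u - 7)·(-3) − (-19)·(u - 1)] / [(-3)·(u - 1)] = 1(u + 2) / ((-3)(u - 1)).
So |(6u - 7)/(u - 1) − (19/3)| = |u + 2| / (3·|u − 1|).
Restrict delta ≤ 3/2. Then |u + 2| < 3/2 gives |u − 1| = |(u + 2) + (-3)| ≥ 3 − 3/2 = 3/2.
Hence |(6u - 7)/(u - 1) − (19/3)| < |u + 2|/(3·(3/2)) = (2/9)|u + 2|, which is < eps once |u + 2| < (9/2)eps.
Take delta = min(3/2, (9/2)eps). Then 0 < |u + 2| < delta forces both bounds, so |(6u - 7)/(u - 1) − (19/3)| < eps.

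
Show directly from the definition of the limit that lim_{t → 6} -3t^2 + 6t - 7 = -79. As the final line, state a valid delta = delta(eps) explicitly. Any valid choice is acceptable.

delta = min(1, eps/33)

Suppose eps > 0. We want delta > 0 such that 0 < |t − 6| < delta implies |(-3t^2 + 6t - 7) + 79| < eps.
(-3t^2 + 6t - 7) + 79 = -3t^2 + 6t + 72 = (t − 6)(-3t - 12).
So |(-3t^2 + 6t - 7) + 79| = |t − 6|·|-3t - 12|.
Assume first that |t − 6| < 1, so |t| < 7. Then |-3t - 12| ≤ 3·7 + 12 = 33.
Hence |(-3t^2 + 6t - 7) + 79| ≤ 33|t − 6| < eps provided |t − 6| < eps/33.
Take delta = min(1, eps/33). Then 0 < |t − 6| < delta gives both |t − 6| < 1 and |t − 6| < eps/33, so |(-3t^2 + 6t - 7) + 79| < eps.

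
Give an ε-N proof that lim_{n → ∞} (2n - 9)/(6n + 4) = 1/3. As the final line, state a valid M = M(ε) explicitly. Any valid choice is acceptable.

Let ε > 0. For n ≥ 1, |(2n - 9)/(6n + 4) − (1/3)| = |-62|/(6(6n + 4)) = 62/(6(6n + 4)).
Since 6n + 4 ≥ 6n for n ≥ 1, this is ≤ 62/(6·6n) = (31/18)/n.
So |(2n - 9)/(6n + 4) − (1/3)| < ε whenever n > (31/18)/ε.
Take M = (31/18)/ε. If n > M then |(2n - 9)/(6n + 4) − (1/3)| ≤ (31/18)/n < ε.

M = (31/18)/ε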